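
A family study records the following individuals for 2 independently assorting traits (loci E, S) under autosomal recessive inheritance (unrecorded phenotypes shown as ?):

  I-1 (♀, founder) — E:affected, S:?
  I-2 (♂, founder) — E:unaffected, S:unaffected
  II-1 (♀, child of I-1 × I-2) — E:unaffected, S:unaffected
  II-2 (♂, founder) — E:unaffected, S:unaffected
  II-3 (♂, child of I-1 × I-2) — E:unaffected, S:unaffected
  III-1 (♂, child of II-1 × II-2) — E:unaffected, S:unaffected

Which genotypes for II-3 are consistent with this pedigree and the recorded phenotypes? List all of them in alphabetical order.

E/I-1 aff ·: ee
E/I-2 un ·: EE|Ee
E/II-1 un I-1×I-2: Ee
E/II-2 un ·: EE|Ee
E/II-3 un I-1×I-2: Ee
E/III-1 un II-1×II-2: EE|Ee
⇒ E over [I-1,I-2,II-1,II-2,II-3,III-1]: 8 consistent
S/I-1 ? ·: SS|Ss|ss
S/I-2 un ·: SS|Ss
S/II-1 un I-1×I-2: SS|Ss
S/II-2 un ·: SS|Ss
S/II-3 un I-1×I-2: SS|Ss
S/III-1 un II-1×II-2: SS|Ss
⇒ S over [I-1,I-2,II-1,II-2,II-3,III-1]: 53 consistent

II-3 ∈ {Ee SS, Ee Ss}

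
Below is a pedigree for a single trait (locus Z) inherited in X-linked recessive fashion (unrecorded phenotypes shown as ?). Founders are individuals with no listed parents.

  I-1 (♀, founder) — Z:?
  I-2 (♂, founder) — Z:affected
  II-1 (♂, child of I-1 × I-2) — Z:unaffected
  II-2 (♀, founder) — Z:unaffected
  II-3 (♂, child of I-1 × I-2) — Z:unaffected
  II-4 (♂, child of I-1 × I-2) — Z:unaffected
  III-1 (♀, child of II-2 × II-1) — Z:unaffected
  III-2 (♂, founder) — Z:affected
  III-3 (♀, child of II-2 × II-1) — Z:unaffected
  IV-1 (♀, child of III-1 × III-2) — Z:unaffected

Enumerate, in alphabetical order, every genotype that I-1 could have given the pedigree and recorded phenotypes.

I-1 ∈ {X^ZX^Z, X^ZX^z}

Z/I-1 ? ·: X^ZX^Z|X^ZX^z
Z/I-2 aff ·: X^zY
Z/II-1 un I-1×I-2: X^ZY
Z/II-2 un ·: X^ZX^Z|X^ZX^z
Z/II-3 un I-1×I-2: X^ZY
Z/II-4 un I-1×I-2: X^ZY
Z/III-1 un II-2×II-1: X^ZX^Z|X^ZX^z
Z/III-2 aff ·: X^zY
Z/III-3 un II-2×II-1: X^ZX^Z|X^ZX^z
Z/IV-1 un III-1×III-2: X^ZX^z
⇒ Z over [I-1,I-2,II-1,II-2,II-3,II-4,III-1,III-2,III-3,IV-1]: 10 consistent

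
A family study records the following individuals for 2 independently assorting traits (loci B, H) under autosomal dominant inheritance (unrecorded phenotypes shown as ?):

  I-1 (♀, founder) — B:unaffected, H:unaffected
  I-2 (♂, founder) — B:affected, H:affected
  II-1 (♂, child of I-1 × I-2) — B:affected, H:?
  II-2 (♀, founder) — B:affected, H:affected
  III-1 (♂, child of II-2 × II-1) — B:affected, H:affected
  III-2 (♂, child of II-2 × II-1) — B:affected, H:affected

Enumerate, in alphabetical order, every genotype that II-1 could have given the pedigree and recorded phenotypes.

II-1 ∈ {Bb Hh, Bb hh}

B/I-1 un ·: bb
B/I-2 aff ·: Bb|BB
B/II-1 aff I-1×I-2: Bb
B/II-2 aff ·: Bb|BB
B/III-1 aff II-2×II-1: Bb|BB
B/III-2 aff II-2×II-1: Bb|BB
⇒ B over [I-1,I-2,II-1,II-2,III-1,III-2]: 16 consistent
H/I-1 un ·: hh
H/I-2 aff ·: Hh|HH
H/II-1 ? I-1×I-2: hh|Hh
H/II-2 aff ·: Hh|HH
H/III-1 aff II-2×II-1: Hh|HH
H/III-2 aff II-2×II-1: Hh|HH
⇒ H over [I-1,I-2,II-1,II-2,III-1,III-2]: 18 consistent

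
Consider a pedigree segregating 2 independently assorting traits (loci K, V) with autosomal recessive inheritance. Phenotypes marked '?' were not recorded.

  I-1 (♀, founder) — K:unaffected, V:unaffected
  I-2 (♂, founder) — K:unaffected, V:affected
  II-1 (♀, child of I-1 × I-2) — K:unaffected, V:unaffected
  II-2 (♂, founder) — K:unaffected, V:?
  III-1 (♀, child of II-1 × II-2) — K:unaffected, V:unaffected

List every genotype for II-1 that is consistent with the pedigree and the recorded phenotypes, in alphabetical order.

K/I-1 un ·: KK|Kk
K/I-2 un ·: KK|Kk
K/II-1 un I-1×I-2: KK|Kk
K/II-2 un ·: KK|Kk
K/III-1 un II-1×II-2: KK|Kk
⇒ K over [I-1,I-2,II-1,II-2,III-1]: 24 consistent
V/I-1 un ·: VV|Vv
V/I-2 aff ·: vv
V/II-1 un I-1×I-2: Vv
V/II-2 ? ·: VV|Vv|vv
V/III-1 un II-1×II-2: VV|Vv
⇒ V over [I-1,I-2,II-1,II-2,III-1]: 10 consistent

II-1 ∈ {KK Vv, Kk Vv}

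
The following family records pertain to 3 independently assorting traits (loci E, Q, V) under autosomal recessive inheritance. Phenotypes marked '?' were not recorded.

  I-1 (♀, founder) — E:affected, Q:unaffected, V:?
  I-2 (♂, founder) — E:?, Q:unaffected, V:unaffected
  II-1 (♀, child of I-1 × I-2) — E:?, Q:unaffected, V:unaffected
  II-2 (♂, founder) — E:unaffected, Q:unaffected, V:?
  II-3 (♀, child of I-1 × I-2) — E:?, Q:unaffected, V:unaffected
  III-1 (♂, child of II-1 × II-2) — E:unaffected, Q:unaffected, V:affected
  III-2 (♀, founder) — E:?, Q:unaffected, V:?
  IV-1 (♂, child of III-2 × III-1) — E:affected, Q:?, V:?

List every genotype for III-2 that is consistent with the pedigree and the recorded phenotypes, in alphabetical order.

III-2 ∈ {Ee QQ VV, Ee QQ Vv, Ee QQ vv, Ee Qq VV, Ee Qq Vv, Ee Qq vv, ee QQ VV, ee QQ Vv, ee QQ vv, ee Qq VV, ee Qq Vv, ee Qq vv}

E/I-1 aff ·: ee
E/I-2 ? ·: EE|Ee|ee
E/II-1 ? I-1×I-2: Ee|ee
E/II-2 un ·: EE|Ee
E/II-3 ? I-1×I-2: Ee|ee
E/III-1 un II-1×II-2: Ee
E/III-2 ? ·: Ee|ee
E/IV-1 aff III-2×III-1: ee
⇒ E over [I-1,I-2,II-1,II-2,II-3,III-1,III-2,IV-1]: 24 consistent
Q/I-1 un ·: QQ|Qq
Q/I-2 un ·: QQ|Qq
Q/II-1 un I-1×I-2: QQ|Qq
Q/II-2 un ·: QQ|Qq
Q/II-3 un I-1×I-2: QQ|Qq
Q/III-1 un II-1×II-2: QQ|Qq
Q/III-2 un ·: QQ|Qq
Q/IV-1 ? III-2×III-1: QQ|Qq|qq
⇒ Q over [I-1,I-2,II-1,II-2,II-3,III-1,III-2,IV-1]: 173 consistent
V/I-1 ? ·: VV|Vv|vv
V/I-2 un ·: VV|Vv
V/II-1 un I-1×I-2: Vv
V/II-2 ? ·: Vv|vv
V/II-3 un I-1×I-2: VV|Vv
V/III-1 aff II-1×II-2: vv
V/III-2 ? ·: VV|Vv|vv
V/IV-1 ? III-2×III-1: Vv|vv
⇒ V over [I-1,I-2,II-1,II-2,II-3,III-1,III-2,IV-1]: 64 consistent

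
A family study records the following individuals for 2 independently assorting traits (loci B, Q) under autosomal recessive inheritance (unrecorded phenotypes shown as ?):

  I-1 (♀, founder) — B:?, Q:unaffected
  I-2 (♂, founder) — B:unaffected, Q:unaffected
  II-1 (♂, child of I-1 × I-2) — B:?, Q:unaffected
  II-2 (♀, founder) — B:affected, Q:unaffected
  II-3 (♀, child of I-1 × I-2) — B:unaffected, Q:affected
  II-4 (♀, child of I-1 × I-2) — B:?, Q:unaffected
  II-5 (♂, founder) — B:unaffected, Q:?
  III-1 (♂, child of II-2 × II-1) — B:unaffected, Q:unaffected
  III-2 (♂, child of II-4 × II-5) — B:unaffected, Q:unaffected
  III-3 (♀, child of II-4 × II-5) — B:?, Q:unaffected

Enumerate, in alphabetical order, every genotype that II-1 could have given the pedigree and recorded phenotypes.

B/I-1 ? ·: BB|Bb|bb
B/I-2 un ·: BB|Bb
B/II-1 ? I-1×I-2: BB|Bb
B/II-2 aff ·: bb
B/II-3 un I-1×I-2: BB|Bb
B/II-4 ? I-1×I-2: BB|Bb|bb
B/II-5 un ·: BB|Bb
B/III-1 un II-2×II-1: Bb
B/III-2 un II-4×II-5: BB|Bb
B/III-3 ? II-4×II-5: BB|Bb|bb
⇒ B over [I-1,I-2,II-1,II-2,II-3,II-4,II-5,III-1,III-2,III-3]: 220 consistent
Q/I-1 un ·: Qq
Q/I-2 un ·: Qq
Q/II-1 un I-1×I-2: QQ|Qq
Q/II-2 un ·: QQ|Qq
Q/II-3 aff I-1×I-2: qq
Q/II-4 un I-1×I-2: QQ|Qq
Q/II-5 ? ·: QQ|Qq|qq
Q/III-1 un II-2×II-1: QQ|Qq
Q/III-2 un II-4×II-5: QQ|Qq
Q/III-3 un II-4×II-5: QQ|Qq
⇒ Q over [I-1,I-2,II-1,II-2,II-3,II-4,II-5,III-1,III-2,III-3]: 105 consistent

II-1 ∈ {BB QQ, BB Qq, Bb QQ, Bb Qq}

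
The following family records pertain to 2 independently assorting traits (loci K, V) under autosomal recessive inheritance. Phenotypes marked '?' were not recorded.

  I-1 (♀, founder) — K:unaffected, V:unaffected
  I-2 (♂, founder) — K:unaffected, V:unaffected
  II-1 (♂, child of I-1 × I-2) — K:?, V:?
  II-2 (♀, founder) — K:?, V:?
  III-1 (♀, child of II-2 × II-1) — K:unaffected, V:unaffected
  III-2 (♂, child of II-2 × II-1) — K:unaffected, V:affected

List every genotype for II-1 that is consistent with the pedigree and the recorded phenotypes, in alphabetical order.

II-1 ∈ {KK Vv, KK vv, Kk Vv, Kk vv, kk Vv, kk vv}

K/I-1 un ·: KK|Kk
K/I-2 un ·: KK|Kk
K/II-1 ? I-1×I-2: KK|Kk|kk
K/II-2 ? ·: KK|Kk|kk
K/III-1 un II-2×II-1: KK|Kk
K/III-2 un II-2×II-1: KK|Kk
⇒ K over [I-1,I-2,II-1,II-2,III-1,III-2]: 53 consistent
V/I-1 un ·: VV|Vv
V/I-2 un ·: VV|Vv
V/II-1 ? I-1×I-2: Vv|vv
V/II-2 ? ·: Vv|vv
V/III-1 un II-2×II-1: VV|Vv
V/III-2 aff II-2×II-1: vv
⇒ V over [I-1,I-2,II-1,II-2,III-1,III-2]: 10 consistent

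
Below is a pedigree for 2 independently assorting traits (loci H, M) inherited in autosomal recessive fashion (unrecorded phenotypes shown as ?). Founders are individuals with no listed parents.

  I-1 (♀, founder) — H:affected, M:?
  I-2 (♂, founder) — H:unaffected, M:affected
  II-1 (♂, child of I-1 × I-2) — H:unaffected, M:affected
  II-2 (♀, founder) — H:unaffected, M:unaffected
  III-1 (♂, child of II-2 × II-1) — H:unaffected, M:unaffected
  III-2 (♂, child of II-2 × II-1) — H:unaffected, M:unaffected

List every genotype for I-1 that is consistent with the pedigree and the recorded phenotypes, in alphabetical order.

H/I-1 aff ·: hh
H/I-2 un ·: HH|Hh
H/II-1 un I-1×I-2: Hh
H/II-2 un ·: HH|Hh
H/III-1 un II-2×II-1: HH|Hh
H/III-2 un II-2×II-1: HH|Hh
⇒ H over [I-1,I-2,II-1,II-2,III-1,III-2]: 16 consistent
M/I-1 ? ·: Mm|mm
M/I-2 aff ·: mm
M/II-1 aff I-1×I-2: mm
M/II-2 un ·: MM|Mm
M/III-1 un II-2×II-1: Mm
M/III-2 un II-2×II-1: Mm
⇒ M over [I-1,I-2,II-1,II-2,III-1,III-2]: 4 consistent

I-1 ∈ {hh Mm, hh mm}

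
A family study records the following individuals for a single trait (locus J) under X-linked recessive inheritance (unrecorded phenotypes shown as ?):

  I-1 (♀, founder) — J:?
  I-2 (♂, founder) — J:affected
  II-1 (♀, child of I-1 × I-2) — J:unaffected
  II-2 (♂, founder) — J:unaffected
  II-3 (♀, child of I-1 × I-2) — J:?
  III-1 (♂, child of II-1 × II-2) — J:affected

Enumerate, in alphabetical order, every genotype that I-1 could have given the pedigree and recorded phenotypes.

I-1 ∈ {X^JX^J, X^JX^j}

J/I-1 ? ·: X^JX^J|X^JX^j
J/I-2 aff ·: X^jY
J/II-1 un I-1×I-2: X^JX^j
J/II-2 un ·: X^JY
J/II-3 ? I-1×I-2: X^JX^j|X^jX^j
J/III-1 aff II-1×II-2: X^jY
⇒ J over [I-1,I-2,II-1,II-2,II-3,III-1]: 3 consistent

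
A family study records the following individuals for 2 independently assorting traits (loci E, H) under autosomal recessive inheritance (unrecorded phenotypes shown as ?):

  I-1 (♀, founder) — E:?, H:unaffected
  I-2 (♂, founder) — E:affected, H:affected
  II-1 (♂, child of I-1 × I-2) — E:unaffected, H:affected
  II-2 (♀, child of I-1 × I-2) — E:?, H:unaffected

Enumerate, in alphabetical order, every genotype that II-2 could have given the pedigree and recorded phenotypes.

II-2 ∈ {Ee Hh, ee Hh}

E/I-1 ? ·: EE|Ee
E/I-2 aff ·: ee
E/II-1 un I-1×I-2: Ee
E/II-2 ? I-1×I-2: Ee|ee
⇒ E over [I-1,I-2,II-1,II-2]: 3 consistent
H/I-1 un ·: Hh
H/I-2 aff ·: hh
H/II-1 aff I-1×I-2: hh
H/II-2 un I-1×I-2: Hh
⇒ H over [I-1,I-2,II-1,II-2]: 1 consistent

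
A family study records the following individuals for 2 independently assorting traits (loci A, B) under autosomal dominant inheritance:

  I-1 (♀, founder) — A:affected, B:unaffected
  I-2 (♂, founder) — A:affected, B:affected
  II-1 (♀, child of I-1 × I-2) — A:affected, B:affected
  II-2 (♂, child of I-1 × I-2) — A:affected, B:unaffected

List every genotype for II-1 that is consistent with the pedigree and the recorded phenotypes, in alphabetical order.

A/I-1 aff ·: Aa|AA
A/I-2 aff ·: Aa|AA
A/II-1 aff I-1×I-2: Aa|AA
A/II-2 aff I-1×I-2: Aa|AA
⇒ A over [I-1,I-2,II-1,II-2]: 13 consistent
B/I-1 un ·: bb
B/I-2 aff ·: Bb
B/II-1 aff I-1×I-2: Bb
B/II-2 un I-1×I-2: bb
⇒ B over [I-1,I-2,II-1,II-2]: 1 consistent

II-1 ∈ {AA Bb, Aa Bb}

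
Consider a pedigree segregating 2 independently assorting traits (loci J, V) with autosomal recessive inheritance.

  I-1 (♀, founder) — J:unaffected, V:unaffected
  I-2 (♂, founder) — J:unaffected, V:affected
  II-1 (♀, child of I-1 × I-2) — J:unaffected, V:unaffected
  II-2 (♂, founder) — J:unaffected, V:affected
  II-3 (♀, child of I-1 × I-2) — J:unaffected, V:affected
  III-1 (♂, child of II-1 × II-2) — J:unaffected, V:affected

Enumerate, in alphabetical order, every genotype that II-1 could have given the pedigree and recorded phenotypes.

II-1 ∈ {JJ Vv, Jj Vv}

J/I-1 un ·: JJ|Jj
J/I-2 un ·: JJ|Jj
J/II-1 un I-1×I-2: JJ|Jj
J/II-2 un ·: JJ|Jj
J/II-3 un I-1×I-2: JJ|Jj
J/III-1 un II-1×II-2: JJ|Jj
⇒ J over [I-1,I-2,II-1,II-2,II-3,III-1]: 45 consistent
V/I-1 un ·: Vv
V/I-2 aff ·: vv
V/II-1 un I-1×I-2: Vv
V/II-2 aff ·: vv
V/II-3 aff I-1×I-2: vv
V/III-1 aff II-1×II-2: vv
⇒ V over [I-1,I-2,II-1,II-2,II-3,III-1]: 1 consistent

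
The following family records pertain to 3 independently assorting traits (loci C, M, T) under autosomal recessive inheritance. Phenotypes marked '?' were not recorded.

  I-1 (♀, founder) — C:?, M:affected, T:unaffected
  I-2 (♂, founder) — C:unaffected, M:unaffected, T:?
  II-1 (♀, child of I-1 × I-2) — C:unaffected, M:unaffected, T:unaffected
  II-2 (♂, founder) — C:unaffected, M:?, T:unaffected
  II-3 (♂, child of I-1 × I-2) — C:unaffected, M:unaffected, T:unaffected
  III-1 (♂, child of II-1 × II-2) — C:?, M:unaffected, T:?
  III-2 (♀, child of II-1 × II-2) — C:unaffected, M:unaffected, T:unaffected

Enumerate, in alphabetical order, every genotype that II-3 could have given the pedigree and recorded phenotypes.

II-3 ∈ {CC Mm TT, CC Mm Tt, Cc Mm TT, Cc Mm Tt}

C/I-1 ? ·: CC|Cc|cc
C/I-2 un ·: CC|Cc
C/II-1 un I-1×I-2: CC|Cc
C/II-2 un ·: CC|Cc
C/II-3 un I-1×I-2: CC|Cc
C/III-1 ? II-1×II-2: CC|Cc|cc
C/III-2 un II-1×II-2: CC|Cc
⇒ C over [I-1,I-2,II-1,II-2,II-3,III-1,III-2]: 115 consistent
M/I-1 aff ·: mm
M/I-2 un ·: MM|Mm
M/II-1 un I-1×I-2: Mm
M/II-2 ? ·: MM|Mm|mm
M/II-3 un I-1×I-2: Mm
M/III-1 un II-1×II-2: MM|Mm
M/III-2 un II-1×II-2: MM|Mm
⇒ M over [I-1,I-2,II-1,II-2,II-3,III-1,III-2]: 18 consistent
T/I-1 un ·: TT|Tt
T/I-2 ? ·: TT|Tt|tt
T/II-1 un I-1×I-2: TT|Tt
T/II-2 un ·: TT|Tt
T/II-3 un I-1×I-2: TT|Tt
T/III-1 ? II-1×II-2: TT|Tt|tt
T/III-2 un II-1×II-2: TT|Tt
⇒ T over [I-1,I-2,II-1,II-2,II-3,III-1,III-2]: 115 consistent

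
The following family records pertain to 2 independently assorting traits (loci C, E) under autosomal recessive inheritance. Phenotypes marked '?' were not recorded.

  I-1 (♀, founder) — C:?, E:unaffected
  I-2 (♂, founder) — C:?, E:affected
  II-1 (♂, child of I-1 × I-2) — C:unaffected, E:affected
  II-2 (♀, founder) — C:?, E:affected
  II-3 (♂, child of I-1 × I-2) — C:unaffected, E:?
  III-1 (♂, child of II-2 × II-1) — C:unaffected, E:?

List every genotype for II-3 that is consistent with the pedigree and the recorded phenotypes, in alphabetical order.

II-3 ∈ {CC Ee, CC ee, Cc Ee, Cc ee}

C/I-1 ? ·: CC|Cc|cc
C/I-2 ? ·: CC|Cc|cc
C/II-1 un I-1×I-2: CC|Cc
C/II-2 ? ·: CC|Cc|cc
C/II-3 un I-1×I-2: CC|Cc
C/III-1 un II-2×II-1: CC|Cc
⇒ C over [I-1,I-2,II-1,II-2,II-3,III-1]: 78 consistent
E/I-1 un ·: Ee
E/I-2 aff ·: ee
E/II-1 aff I-1×I-2: ee
E/II-2 aff ·: ee
E/II-3 ? I-1×I-2: Ee|ee
E/III-1 ? II-2×II-1: ee
⇒ E over [I-1,I-2,II-1,II-2,II-3,III-1]: 2 consistent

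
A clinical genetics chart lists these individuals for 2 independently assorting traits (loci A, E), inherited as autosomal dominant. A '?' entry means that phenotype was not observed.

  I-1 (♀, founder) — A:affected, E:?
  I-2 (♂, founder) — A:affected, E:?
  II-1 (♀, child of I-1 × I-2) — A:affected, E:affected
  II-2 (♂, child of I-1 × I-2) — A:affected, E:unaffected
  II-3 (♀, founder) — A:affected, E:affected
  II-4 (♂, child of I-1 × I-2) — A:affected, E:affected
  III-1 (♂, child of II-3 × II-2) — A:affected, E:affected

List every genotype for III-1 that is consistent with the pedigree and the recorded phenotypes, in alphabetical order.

III-1 ∈ {AA Ee, Aa Ee}

A/I-1 aff ·: Aa|AA
A/I-2 aff ·: Aa|AA
A/II-1 aff I-1×I-2: Aa|AA
A/II-2 aff I-1×I-2: Aa|AA
A/II-3 aff ·: Aa|AA
A/II-4 aff I-1×I-2: Aa|AA
A/III-1 aff II-3×II-2: Aa|AA
⇒ A over [I-1,I-2,II-1,II-2,II-3,II-4,III-1]: 87 consistent
E/I-1 ? ·: ee|Ee
E/I-2 ? ·: ee|Ee
E/II-1 aff I-1×I-2: Ee|EE
E/II-2 un I-1×I-2: ee
E/II-3 aff ·: Ee|EE
E/II-4 aff I-1×I-2: Ee|EE
E/III-1 aff II-3×II-2: Ee
⇒ E over [I-1,I-2,II-1,II-2,II-3,II-4,III-1]: 12 consistent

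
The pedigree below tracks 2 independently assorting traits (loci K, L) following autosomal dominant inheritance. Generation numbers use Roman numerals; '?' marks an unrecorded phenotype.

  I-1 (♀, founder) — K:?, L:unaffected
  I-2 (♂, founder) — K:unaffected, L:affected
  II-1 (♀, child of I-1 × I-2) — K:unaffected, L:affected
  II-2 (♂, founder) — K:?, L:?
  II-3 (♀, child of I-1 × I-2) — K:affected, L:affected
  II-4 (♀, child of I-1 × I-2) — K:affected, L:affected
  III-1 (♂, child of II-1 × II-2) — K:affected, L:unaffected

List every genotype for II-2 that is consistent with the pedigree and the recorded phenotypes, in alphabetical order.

II-2 ∈ {KK Ll, KK ll, Kk Ll, Kk ll}

K/I-1 ? ·: Kk
K/I-2 un ·: kk
K/II-1 un I-1×I-2: kk
K/II-2 ? ·: Kk|KK
K/II-3 aff I-1×I-2: Kk
K/II-4 aff I-1×I-2: Kk
K/III-1 aff II-1×II-2: Kk
⇒ K over [I-1,I-2,II-1,II-2,II-3,II-4,III-1]: 2 consistent
L/I-1 un ·: ll
L/I-2 aff ·: Ll|LL
L/II-1 aff I-1×I-2: Ll
L/II-2 ? ·: ll|Ll
L/II-3 aff I-1×I-2: Ll
L/II-4 aff I-1×I-2: Ll
L/III-1 un II-1×II-2: ll
⇒ L over [I-1,I-2,II-1,II-2,II-3,II-4,III-1]: 4 consistent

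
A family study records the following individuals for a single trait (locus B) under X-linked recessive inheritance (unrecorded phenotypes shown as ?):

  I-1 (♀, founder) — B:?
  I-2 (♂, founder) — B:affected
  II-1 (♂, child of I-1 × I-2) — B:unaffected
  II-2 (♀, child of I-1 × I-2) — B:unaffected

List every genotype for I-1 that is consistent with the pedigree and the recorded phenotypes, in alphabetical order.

B/I-1 ? ·: X^BX^B|X^BX^b
B/I-2 aff ·: X^bY
B/II-1 un I-1×I-2: X^BY
B/II-2 un I-1×I-2: X^BX^b
⇒ B over [I-1,I-2,II-1,II-2]: 2 consistent

I-1 ∈ {X^BX^B, X^BX^b}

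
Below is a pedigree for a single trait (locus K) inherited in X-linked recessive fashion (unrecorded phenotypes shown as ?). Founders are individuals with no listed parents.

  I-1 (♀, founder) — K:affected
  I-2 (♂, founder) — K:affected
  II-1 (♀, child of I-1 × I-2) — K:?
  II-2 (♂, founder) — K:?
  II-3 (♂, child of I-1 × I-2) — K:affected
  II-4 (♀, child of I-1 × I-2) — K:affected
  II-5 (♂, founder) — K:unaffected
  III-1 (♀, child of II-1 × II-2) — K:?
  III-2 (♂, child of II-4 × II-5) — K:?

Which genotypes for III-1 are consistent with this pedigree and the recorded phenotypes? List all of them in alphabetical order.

K/I-1 aff ·: X^kX^k
K/I-2 aff ·: X^kY
K/II-1 ? I-1×I-2: X^kX^k
K/II-2 ? ·: X^KY|X^kY
K/II-3 aff I-1×I-2: X^kY
K/II-4 aff I-1×I-2: X^kX^k
K/II-5 un ·: X^KY
K/III-1 ? II-1×II-2: X^KX^k|X^kX^k
K/III-2 ? II-4×II-5: X^kY
⇒ K over [I-1,I-2,II-1,II-2,II-3,II-4,II-5,III-1,III-2]: 2 consistent

III-1 ∈ {X^KX^k, X^kX^k}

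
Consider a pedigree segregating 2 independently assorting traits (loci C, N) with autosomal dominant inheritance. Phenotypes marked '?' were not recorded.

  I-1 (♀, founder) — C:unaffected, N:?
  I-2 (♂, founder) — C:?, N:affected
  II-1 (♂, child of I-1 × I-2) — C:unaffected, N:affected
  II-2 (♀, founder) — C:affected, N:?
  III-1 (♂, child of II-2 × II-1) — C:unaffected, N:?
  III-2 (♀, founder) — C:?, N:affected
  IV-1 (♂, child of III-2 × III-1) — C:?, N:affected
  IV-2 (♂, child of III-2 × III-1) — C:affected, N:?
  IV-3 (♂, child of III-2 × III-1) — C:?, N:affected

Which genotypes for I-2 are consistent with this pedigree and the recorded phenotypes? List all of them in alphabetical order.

I-2 ∈ {Cc NN, Cc Nn, cc NN, cc Nn}

C/I-1 un ·: cc
C/I-2 ? ·: cc|Cc
C/II-1 un I-1×I-2: cc
C/II-2 aff ·: Cc
C/III-1 un II-2×II-1: cc
C/III-2 ? ·: Cc|CC
C/IV-1 ? III-2×III-1: cc|Cc
C/IV-2 aff III-2×III-1: Cc
C/IV-3 ? III-2×III-1: cc|Cc
⇒ C over [I-1,I-2,II-1,II-2,III-1,III-2,IV-1,IV-2,IV-3]: 10 consistent
N/I-1 ? ·: nn|Nn|NN
N/I-2 aff ·: Nn|NN
N/II-1 aff I-1×I-2: Nn|NN
N/II-2 ? ·: nn|Nn|NN
N/III-1 ? II-2×II-1: nn|Nn|NN
N/III-2 aff ·: Nn|NN
N/IV-1 aff III-2×III-1: Nn|NN
N/IV-2 ? III-2×III-1: nn|Nn|NN
N/IV-3 aff III-2×III-1: Nn|NN
⇒ N over [I-1,I-2,II-1,II-2,III-1,III-2,IV-1,IV-2,IV-3]: 652 consistent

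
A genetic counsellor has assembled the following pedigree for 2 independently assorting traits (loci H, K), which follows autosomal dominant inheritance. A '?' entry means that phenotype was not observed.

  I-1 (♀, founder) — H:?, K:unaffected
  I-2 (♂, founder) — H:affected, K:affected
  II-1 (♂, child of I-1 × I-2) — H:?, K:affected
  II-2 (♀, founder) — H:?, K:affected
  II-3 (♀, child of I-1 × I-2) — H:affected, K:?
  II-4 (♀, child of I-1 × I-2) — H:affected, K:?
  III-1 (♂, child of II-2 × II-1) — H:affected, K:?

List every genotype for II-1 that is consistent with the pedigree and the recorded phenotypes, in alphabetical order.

H/I-1 ? ·: hh|Hh|HH
H/I-2 aff ·: Hh|HH
H/II-1 ? I-1×I-2: hh|Hh|HH
H/II-2 ? ·: hh|Hh|HH
H/II-3 aff I-1×I-2: Hh|HH
H/II-4 aff I-1×I-2: Hh|HH
H/III-1 aff II-2×II-1: Hh|HH
⇒ H over [I-1,I-2,II-1,II-2,II-3,II-4,III-1]: 132 consistent
K/I-1 un ·: kk
K/I-2 aff ·: Kk|KK
K/II-1 aff I-1×I-2: Kk
K/II-2 aff ·: Kk|KK
K/II-3 ? I-1×I-2: kk|Kk
K/II-4 ? I-1×I-2: kk|Kk
K/III-1 ? II-2×II-1: kk|Kk|KK
⇒ K over [I-1,I-2,II-1,II-2,II-3,II-4,III-1]: 25 consistent

II-1 ∈ {HH Kk, Hh Kk, hh Kk}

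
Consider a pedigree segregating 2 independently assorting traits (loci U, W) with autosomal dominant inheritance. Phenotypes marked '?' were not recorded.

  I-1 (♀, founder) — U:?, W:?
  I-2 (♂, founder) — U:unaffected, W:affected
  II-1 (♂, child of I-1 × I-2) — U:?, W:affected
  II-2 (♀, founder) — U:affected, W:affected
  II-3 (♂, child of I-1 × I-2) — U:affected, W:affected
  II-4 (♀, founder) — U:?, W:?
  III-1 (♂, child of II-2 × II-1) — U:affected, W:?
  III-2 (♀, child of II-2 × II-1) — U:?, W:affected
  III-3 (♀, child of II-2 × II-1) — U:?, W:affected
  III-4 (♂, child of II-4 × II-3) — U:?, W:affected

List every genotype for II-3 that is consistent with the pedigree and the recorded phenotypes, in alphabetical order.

U/I-1 ? ·: Uu|UU
U/I-2 un ·: uu
U/II-1 ? I-1×I-2: uu|Uu
U/II-2 aff ·: Uu|UU
U/II-3 aff I-1×I-2: Uu
U/II-4 ? ·: uu|Uu|UU
U/III-1 aff II-2×II-1: Uu|UU
U/III-2 ? II-2×II-1: uu|Uu|UU
U/III-3 ? II-2×II-1: uu|Uu|UU
U/III-4 ? II-4×II-3: uu|Uu|UU
⇒ U over [I-1,I-2,II-1,II-2,II-3,II-4,III-1,III-2,III-3,III-4]: 399 consistent
W/I-1 ? ·: ww|Ww|WW
W/I-2 aff ·: Ww|WW
W/II-1 aff I-1×I-2: Ww|WW
W/II-2 aff ·: Ww|WW
W/II-3 aff I-1×I-2: Ww|WW
W/II-4 ? ·: ww|Ww|WW
W/III-1 ? II-2×II-1: ww|Ww|WW
W/III-2 aff II-2×II-1: Ww|WW
W/III-3 aff II-2×II-1: Ww|WW
W/III-4 aff II-4×II-3: Ww|WW
⇒ W over [I-1,I-2,II-1,II-2,II-3,II-4,III-1,III-2,III-3,III-4]: 1019 consistent

II-3 ∈ {Uu WW, Uu Ww}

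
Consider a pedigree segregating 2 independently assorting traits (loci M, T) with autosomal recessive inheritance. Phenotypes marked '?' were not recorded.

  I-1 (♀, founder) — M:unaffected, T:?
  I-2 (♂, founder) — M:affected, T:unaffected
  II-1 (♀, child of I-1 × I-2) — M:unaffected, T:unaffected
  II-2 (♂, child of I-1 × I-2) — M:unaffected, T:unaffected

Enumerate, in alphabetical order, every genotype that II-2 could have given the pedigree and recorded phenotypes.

II-2 ∈ {Mm TT, Mm Tt}

M/I-1 un ·: MM|Mm
M/I-2 aff ·: mm
M/II-1 un I-1×I-2: Mm
M/II-2 un I-1×I-2: Mm
⇒ M over [I-1,I-2,II-1,II-2]: 2 consistent
T/I-1 ? ·: TT|Tt|tt
T/I-2 un ·: TT|Tt
T/II-1 un I-1×I-2: TT|Tt
T/II-2 un I-1×I-2: TT|Tt
⇒ T over [I-1,I-2,II-1,II-2]: 15 consistent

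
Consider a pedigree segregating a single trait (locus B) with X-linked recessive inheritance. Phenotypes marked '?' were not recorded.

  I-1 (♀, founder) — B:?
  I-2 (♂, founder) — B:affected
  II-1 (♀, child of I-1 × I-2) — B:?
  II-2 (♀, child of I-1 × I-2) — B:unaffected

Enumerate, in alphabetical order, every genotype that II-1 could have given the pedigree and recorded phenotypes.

II-1 ∈ {X^BX^b, X^bX^b}

B/I-1 ? ·: X^BX^B|X^BX^b
B/I-2 aff ·: X^bY
B/II-1 ? I-1×I-2: X^BX^b|X^bX^b
B/II-2 un I-1×I-2: X^BX^b
⇒ B over [I-1,I-2,II-1,II-2]: 3 consistent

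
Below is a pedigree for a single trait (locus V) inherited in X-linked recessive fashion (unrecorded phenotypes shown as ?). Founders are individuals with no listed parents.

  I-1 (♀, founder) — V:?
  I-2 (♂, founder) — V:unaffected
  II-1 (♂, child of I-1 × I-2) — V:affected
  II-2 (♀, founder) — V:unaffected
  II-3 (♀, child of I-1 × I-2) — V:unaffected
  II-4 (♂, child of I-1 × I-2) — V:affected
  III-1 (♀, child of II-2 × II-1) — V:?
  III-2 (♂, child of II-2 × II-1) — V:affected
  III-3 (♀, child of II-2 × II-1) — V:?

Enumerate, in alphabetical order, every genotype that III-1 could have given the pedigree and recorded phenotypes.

III-1 ∈ {X^VX^v, X^vX^v}

V/I-1 ? ·: X^VX^v|X^vX^v
V/I-2 un ·: X^VY
V/II-1 aff I-1×I-2: X^vY
V/II-2 un ·: X^VX^v
V/II-3 un I-1×I-2: X^VX^V|X^VX^v
V/II-4 aff I-1×I-2: X^vY
V/III-1 ? II-2×II-1: X^VX^v|X^vX^v
V/III-2 aff II-2×II-1: X^vY
V/III-3 ? II-2×II-1: X^VX^v|X^vX^v
⇒ V over [I-1,I-2,II-1,II-2,II-3,II-4,III-1,III-2,III-3]: 12 consistent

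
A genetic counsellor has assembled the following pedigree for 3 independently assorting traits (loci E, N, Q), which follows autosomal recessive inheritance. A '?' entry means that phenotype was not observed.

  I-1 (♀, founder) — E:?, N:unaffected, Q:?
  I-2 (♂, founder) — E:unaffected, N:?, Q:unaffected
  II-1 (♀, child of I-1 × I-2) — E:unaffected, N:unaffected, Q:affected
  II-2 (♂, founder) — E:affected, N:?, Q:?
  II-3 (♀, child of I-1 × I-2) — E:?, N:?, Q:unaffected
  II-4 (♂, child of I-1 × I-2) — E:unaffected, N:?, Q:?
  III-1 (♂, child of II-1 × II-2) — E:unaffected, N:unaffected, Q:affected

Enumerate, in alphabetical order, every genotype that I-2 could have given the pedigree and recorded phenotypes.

E/I-1 ? ·: EE|Ee|ee
E/I-2 un ·: EE|Ee
E/II-1 un I-1×I-2: EE|Ee
E/II-2 aff ·: ee
E/II-3 ? I-1×I-2: EE|Ee|ee
E/II-4 un I-1×I-2: EE|Ee
E/III-1 un II-1×II-2: Ee
⇒ E over [I-1,I-2,II-1,II-2,II-3,II-4,III-1]: 32 consistent
N/I-1 un ·: NN|Nn
N/I-2 ? ·: NN|Nn|nn
N/II-1 un I-1×I-2: NN|Nn
N/II-2 ? ·: NN|Nn|nn
N/II-3 ? I-1×I-2: NN|Nn|nn
N/II-4 ? I-1×I-2: NN|Nn|nn
N/III-1 un II-1×II-2: NN|Nn
⇒ N over [I-1,I-2,II-1,II-2,II-3,II-4,III-1]: 182 consistent
Q/I-1 ? ·: Qq|qq
Q/I-2 un ·: Qq
Q/II-1 aff I-1×I-2: qq
Q/II-2 ? ·: Qq|qq
Q/II-3 un I-1×I-2: QQ|Qq
Q/II-4 ? I-1×I-2: QQ|Qq|qq
Q/III-1 aff II-1×II-2: qq
⇒ Q over [I-1,I-2,II-1,II-2,II-3,II-4,III-1]: 16 consistent

I-2 ∈ {EE NN Qq, EE Nn Qq, EE nn Qq, Ee NN Qq, Ee Nn Qq, Ee nn Qq}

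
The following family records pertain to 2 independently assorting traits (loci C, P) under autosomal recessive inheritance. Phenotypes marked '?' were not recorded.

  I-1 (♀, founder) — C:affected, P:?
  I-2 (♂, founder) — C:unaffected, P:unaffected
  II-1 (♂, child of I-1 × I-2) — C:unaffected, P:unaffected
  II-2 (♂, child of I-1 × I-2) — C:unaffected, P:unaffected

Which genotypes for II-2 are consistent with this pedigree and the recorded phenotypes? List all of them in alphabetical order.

C/I-1 aff ·: cc
C/I-2 un ·: CC|Cc
C/II-1 un I-1×I-2: Cc
C/II-2 un I-1×I-2: Cc
⇒ C over [I-1,I-2,II-1,II-2]: 2 consistent
P/I-1 ? ·: PP|Pp|pp
P/I-2 un ·: PP|Pp
P/II-1 un I-1×I-2: PP|Pp
P/II-2 un I-1×I-2: PP|Pp
⇒ P over [I-1,I-2,II-1,II-2]: 15 consistent

II-2 ∈ {Cc PP, Cc Pp}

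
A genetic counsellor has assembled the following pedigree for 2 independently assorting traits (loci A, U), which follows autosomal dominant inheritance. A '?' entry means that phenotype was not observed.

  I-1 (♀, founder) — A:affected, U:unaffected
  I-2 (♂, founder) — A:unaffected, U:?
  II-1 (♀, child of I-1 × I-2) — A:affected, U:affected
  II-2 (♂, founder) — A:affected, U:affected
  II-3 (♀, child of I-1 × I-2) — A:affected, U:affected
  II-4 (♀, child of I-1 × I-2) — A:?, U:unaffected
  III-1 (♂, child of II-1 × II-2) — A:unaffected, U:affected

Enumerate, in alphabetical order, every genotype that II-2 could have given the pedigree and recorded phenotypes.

II-2 ∈ {Aa UU, Aa Uu}

A/I-1 aff ·: Aa|AA
A/I-2 un ·: aa
A/II-1 aff I-1×I-2: Aa
A/II-2 aff ·: Aa
A/II-3 aff I-1×I-2: Aa
A/II-4 ? I-1×I-2: aa|Aa
A/III-1 un II-1×II-2: aa
⇒ A over [I-1,I-2,II-1,II-2,II-3,II-4,III-1]: 3 consistent
U/I-1 un ·: uu
U/I-2 ? ·: Uu
U/II-1 aff I-1×I-2: Uu
U/II-2 aff ·: Uu|UU
U/II-3 aff I-1×I-2: Uu
U/II-4 un I-1×I-2: uu
U/III-1 aff II-1×II-2: Uu|UU
⇒ U over [I-1,I-2,II-1,II-2,II-3,II-4,III-1]: 4 consistent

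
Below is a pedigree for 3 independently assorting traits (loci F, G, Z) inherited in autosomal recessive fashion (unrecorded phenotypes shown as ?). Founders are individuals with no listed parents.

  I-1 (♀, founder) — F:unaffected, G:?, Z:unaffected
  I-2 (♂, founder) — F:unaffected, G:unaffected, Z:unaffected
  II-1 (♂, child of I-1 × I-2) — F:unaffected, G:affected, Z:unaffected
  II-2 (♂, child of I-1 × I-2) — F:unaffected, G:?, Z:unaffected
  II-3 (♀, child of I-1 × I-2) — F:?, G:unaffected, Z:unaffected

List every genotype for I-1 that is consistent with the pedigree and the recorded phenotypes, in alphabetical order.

I-1 ∈ {FF Gg ZZ, FF Gg Zz, FF gg ZZ, FF gg Zz, Ff Gg ZZ, Ff Gg Zz, Ff gg ZZ, Ff gg Zz}

F/I-1 un ·: FF|Ff
F/I-2 un ·: FF|Ff
F/II-1 un I-1×I-2: FF|Ff
F/II-2 un I-1×I-2: FF|Ff
F/II-3 ? I-1×I-2: FF|Ff|ff
⇒ F over [I-1,I-2,II-1,II-2,II-3]: 29 consistent
G/I-1 ? ·: Gg|gg
G/I-2 un ·: Gg
G/II-1 aff I-1×I-2: gg
G/II-2 ? I-1×I-2: GG|Gg|gg
G/II-3 un I-1×I-2: GG|Gg
⇒ G over [I-1,I-2,II-1,II-2,II-3]: 8 consistent
Z/I-1 un ·: ZZ|Zz
Z/I-2 un ·: ZZ|Zz
Z/II-1 un I-1×I-2: ZZ|Zz
Z/II-2 un I-1×I-2: ZZ|Zz
Z/II-3 un I-1×I-2: ZZ|Zz
⇒ Z over [I-1,I-2,II-1,II-2,II-3]: 25 consistent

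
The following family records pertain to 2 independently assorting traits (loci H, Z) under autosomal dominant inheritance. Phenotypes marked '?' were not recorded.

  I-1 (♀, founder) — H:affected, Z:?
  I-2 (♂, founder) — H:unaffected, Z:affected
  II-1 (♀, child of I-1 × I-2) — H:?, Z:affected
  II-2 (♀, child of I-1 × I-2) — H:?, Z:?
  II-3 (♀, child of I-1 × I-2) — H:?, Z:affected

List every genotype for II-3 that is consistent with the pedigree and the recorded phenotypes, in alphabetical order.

H/I-1 aff ·: Hh|HH
H/I-2 un ·: hh
H/II-1 ? I-1×I-2: hh|Hh
H/II-2 ? I-1×I-2: hh|Hh
H/II-3 ? I-1×I-2: hh|Hh
⇒ H over [I-1,I-2,II-1,II-2,II-3]: 9 consistent
Z/I-1 ? ·: zz|Zz|ZZ
Z/I-2 aff ·: Zz|ZZ
Z/II-1 aff I-1×I-2: Zz|ZZ
Z/II-2 ? I-1×I-2: zz|Zz|ZZ
Z/II-3 aff I-1×I-2: Zz|ZZ
⇒ Z over [I-1,I-2,II-1,II-2,II-3]: 32 consistent

II-3 ∈ {Hh ZZ, Hh Zz, hh ZZ, hh Zz}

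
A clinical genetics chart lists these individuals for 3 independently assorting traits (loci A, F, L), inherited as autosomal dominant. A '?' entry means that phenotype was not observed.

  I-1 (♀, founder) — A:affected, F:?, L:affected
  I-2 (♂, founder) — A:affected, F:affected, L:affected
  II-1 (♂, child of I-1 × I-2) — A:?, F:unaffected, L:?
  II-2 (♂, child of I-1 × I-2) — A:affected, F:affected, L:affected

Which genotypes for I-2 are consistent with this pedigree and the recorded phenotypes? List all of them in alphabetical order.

A/I-1 aff ·: Aa|AA
A/I-2 aff ·: Aa|AA
A/II-1 ? I-1×I-2: aa|Aa|AA
A/II-2 aff I-1×I-2: Aa|AA
⇒ A over [I-1,I-2,II-1,II-2]: 15 consistent
F/I-1 ? ·: ff|Ff
F/I-2 aff ·: Ff
F/II-1 un I-1×I-2: ff
F/II-2 aff I-1×I-2: Ff|FF
⇒ F over [I-1,I-2,II-1,II-2]: 3 consistent
L/I-1 aff ·: Ll|LL
L/I-2 aff ·: Ll|LL
L/II-1 ? I-1×I-2: ll|Ll|LL
L/II-2 aff I-1×I-2: Ll|LL
⇒ L over [I-1,I-2,II-1,II-2]: 15 consistent

I-2 ∈ {AA Ff LL, AA Ff Ll, Aa Ff LL, Aa Ff Ll}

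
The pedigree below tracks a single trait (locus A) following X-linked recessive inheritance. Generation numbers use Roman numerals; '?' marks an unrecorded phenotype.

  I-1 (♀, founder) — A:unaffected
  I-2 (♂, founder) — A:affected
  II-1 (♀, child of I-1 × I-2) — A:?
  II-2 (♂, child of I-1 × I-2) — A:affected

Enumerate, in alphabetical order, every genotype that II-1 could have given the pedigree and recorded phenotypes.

A/I-1 un ·: X^AX^a
A/I-2 aff ·: X^aY
A/II-1 ? I-1×I-2: X^AX^a|X^aX^a
A/II-2 aff I-1×I-2: X^aY
⇒ A over [I-1,I-2,II-1,II-2]: 2 consistent

II-1 ∈ {X^AX^a, X^aX^a}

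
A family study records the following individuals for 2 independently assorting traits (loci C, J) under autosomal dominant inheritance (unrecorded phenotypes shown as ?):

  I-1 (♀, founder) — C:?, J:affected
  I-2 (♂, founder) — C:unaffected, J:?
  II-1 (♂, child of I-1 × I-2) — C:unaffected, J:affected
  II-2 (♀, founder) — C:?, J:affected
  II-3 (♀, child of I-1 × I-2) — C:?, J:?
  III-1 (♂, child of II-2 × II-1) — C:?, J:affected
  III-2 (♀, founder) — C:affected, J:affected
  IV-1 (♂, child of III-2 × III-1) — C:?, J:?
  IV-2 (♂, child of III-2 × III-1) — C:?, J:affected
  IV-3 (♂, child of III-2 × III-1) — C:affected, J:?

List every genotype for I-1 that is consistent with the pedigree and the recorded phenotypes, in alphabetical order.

I-1 ∈ {Cc JJ, Cc Jj, cc JJ, cc Jj}

C/I-1 ? ·: cc|Cc
C/I-2 un ·: cc
C/II-1 un I-1×I-2: cc
C/II-2 ? ·: cc|Cc|CC
C/II-3 ? I-1×I-2: cc|Cc
C/III-1 ? II-2×II-1: cc|Cc
C/III-2 aff ·: Cc|CC
C/IV-1 ? III-2×III-1: cc|Cc|CC
C/IV-2 ? III-2×III-1: cc|Cc|CC
C/IV-3 aff III-2×III-1: Cc|CC
⇒ C over [I-1,I-2,II-1,II-2,II-3,III-1,III-2,IV-1,IV-2,IV-3]: 186 consistent
J/I-1 aff ·: Jj|JJ
J/I-2 ? ·: jj|Jj|JJ
J/II-1 aff I-1×I-2: Jj|JJ
J/II-2 aff ·: Jj|JJ
J/II-3 ? I-1×I-2: jj|Jj|JJ
J/III-1 aff II-2×II-1: Jj|JJ
J/III-2 aff ·: Jj|JJ
J/IV-1 ? III-2×III-1: jj|Jj|JJ
J/IV-2 aff III-2×III-1: Jj|JJ
J/IV-3 ? III-2×III-1: jj|Jj|JJ
⇒ J over [I-1,I-2,II-1,II-2,II-3,III-1,III-2,IV-1,IV-2,IV-3]: 1052 consistent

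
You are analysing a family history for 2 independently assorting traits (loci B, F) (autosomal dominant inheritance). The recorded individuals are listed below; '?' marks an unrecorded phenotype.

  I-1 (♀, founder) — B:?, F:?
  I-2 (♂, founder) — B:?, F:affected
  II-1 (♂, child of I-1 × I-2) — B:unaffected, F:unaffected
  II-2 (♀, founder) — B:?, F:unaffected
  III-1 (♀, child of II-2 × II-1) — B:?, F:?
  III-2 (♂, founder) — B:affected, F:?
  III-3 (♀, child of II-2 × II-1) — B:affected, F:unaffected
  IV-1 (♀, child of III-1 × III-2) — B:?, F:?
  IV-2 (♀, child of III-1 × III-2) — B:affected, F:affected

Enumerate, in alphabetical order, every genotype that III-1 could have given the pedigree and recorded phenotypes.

B/I-1 ? ·: bb|Bb
B/I-2 ? ·: bb|Bb
B/II-1 un I-1×I-2: bb
B/II-2 ? ·: Bb|BB
B/III-1 ? II-2×II-1: bb|Bb
B/III-2 aff ·: Bb|BB
B/III-3 aff II-2×II-1: Bb
B/IV-1 ? III-1×III-2: bb|Bb|BB
B/IV-2 aff III-1×III-2: Bb|BB
⇒ B over [I-1,I-2,II-1,II-2,III-1,III-2,III-3,IV-1,IV-2]: 92 consistent
F/I-1 ? ·: ff|Ff
F/I-2 aff ·: Ff
F/II-1 un I-1×I-2: ff
F/II-2 un ·: ff
F/III-1 ? II-2×II-1: ff
F/III-2 ? ·: Ff|FF
F/III-3 un II-2×II-1: ff
F/IV-1 ? III-1×III-2: ff|Ff
F/IV-2 aff III-1×III-2: Ff
⇒ F over [I-1,I-2,II-1,II-2,III-1,III-2,III-3,IV-1,IV-2]: 6 consistent

III-1 ∈ {Bb ff, bb ff}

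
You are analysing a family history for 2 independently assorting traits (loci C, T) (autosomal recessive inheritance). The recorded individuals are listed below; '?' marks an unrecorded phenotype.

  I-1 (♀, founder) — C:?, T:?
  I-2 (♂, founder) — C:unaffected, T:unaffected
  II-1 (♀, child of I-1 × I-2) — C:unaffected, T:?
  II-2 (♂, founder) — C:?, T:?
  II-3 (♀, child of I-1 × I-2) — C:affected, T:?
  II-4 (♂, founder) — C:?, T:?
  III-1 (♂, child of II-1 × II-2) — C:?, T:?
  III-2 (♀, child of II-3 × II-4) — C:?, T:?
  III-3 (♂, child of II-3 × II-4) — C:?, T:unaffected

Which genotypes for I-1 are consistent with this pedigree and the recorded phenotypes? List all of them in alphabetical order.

I-1 ∈ {Cc TT, Cc Tt, Cc tt, cc TT, cc Tt, cc tt}

C/I-1 ? ·: Cc|cc
C/I-2 un ·: Cc
C/II-1 un I-1×I-2: CC|Cc
C/II-2 ? ·: CC|Cc|cc
C/II-3 aff I-1×I-2: cc
C/II-4 ? ·: CC|Cc|cc
C/III-1 ? II-1×II-2: CC|Cc|cc
C/III-2 ? II-3×II-4: Cc|cc
C/III-3 ? II-3×II-4: Cc|cc
⇒ C over [I-1,I-2,II-1,II-2,II-3,II-4,III-1,III-2,III-3]: 108 consistent
T/I-1 ? ·: TT|Tt|tt
T/I-2 un ·: TT|Tt
T/II-1 ? I-1×I-2: TT|Tt|tt
T/II-2 ? ·: TT|Tt|tt
T/II-3 ? I-1×I-2: TT|Tt|tt
T/II-4 ? ·: TT|Tt|tt
T/III-1 ? II-1×II-2: TT|Tt|tt
T/III-2 ? II-3×II-4: TT|Tt|tt
T/III-3 un II-3×II-4: TT|Tt
⇒ T over [I-1,I-2,II-1,II-2,II-3,II-4,III-1,III-2,III-3]: 984 consistent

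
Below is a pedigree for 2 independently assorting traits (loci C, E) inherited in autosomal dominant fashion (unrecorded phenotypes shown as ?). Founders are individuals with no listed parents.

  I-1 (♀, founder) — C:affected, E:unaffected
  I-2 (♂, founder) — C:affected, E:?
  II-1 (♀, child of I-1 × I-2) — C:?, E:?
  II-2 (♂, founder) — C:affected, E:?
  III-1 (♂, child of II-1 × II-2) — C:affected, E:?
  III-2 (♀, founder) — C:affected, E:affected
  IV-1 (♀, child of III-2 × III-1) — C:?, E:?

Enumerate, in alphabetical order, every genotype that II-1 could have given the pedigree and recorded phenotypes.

C/I-1 aff ·: Cc|CC
C/I-2 aff ·: Cc|CC
C/II-1 ? I-1×I-2: cc|Cc|CC
C/II-2 aff ·: Cc|CC
C/III-1 aff II-1×II-2: Cc|CC
C/III-2 aff ·: Cc|CC
C/IV-1 ? III-2×III-1: cc|Cc|CC
⇒ C over [I-1,I-2,II-1,II-2,III-1,III-2,IV-1]: 102 consistent
E/I-1 un ·: ee
E/I-2 ? ·: ee|Ee|EE
E/II-1 ? I-1×I-2: ee|Ee
E/II-2 ? ·: ee|Ee|EE
E/III-1 ? II-1×II-2: ee|Ee|EE
E/III-2 aff ·: Ee|EE
E/IV-1 ? III-2×III-1: ee|Ee|EE
⇒ E over [I-1,I-2,II-1,II-2,III-1,III-2,IV-1]: 86 consistent

II-1 ∈ {CC Ee, CC ee, Cc Ee, Cc ee, cc Ee, cc ee}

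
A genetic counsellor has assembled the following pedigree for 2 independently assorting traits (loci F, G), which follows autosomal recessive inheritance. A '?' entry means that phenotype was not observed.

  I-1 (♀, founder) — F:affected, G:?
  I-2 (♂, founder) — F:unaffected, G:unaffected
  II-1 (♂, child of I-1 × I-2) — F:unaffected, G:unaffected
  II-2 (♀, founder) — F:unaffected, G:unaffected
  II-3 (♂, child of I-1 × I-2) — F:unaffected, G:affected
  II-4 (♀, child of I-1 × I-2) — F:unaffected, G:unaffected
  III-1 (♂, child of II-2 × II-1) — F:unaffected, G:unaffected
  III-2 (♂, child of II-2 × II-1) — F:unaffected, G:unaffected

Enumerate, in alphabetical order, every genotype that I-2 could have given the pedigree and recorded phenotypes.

I-2 ∈ {FF Gg, Ff Gg}

F/I-1 aff ·: ff
F/I-2 un ·: FF|Ff
F/II-1 un I-1×I-2: Ff
F/II-2 un ·: FF|Ff
F/II-3 un I-1×I-2: Ff
F/II-4 un I-1×I-2: Ff
F/III-1 un II-2×II-1: FF|Ff
F/III-2 un II-2×II-1: FF|Ff
⇒ F over [I-1,I-2,II-1,II-2,II-3,II-4,III-1,III-2]: 16 consistent
G/I-1 ? ·: Gg|gg
G/I-2 un ·: Gg
G/II-1 un I-1×I-2: GG|Gg
G/II-2 un ·: GG|Gg
G/II-3 aff I-1×I-2: gg
G/II-4 un I-1×I-2: GG|Gg
G/III-1 un II-2×II-1: GG|Gg
G/III-2 un II-2×II-1: GG|Gg
⇒ G over [I-1,I-2,II-1,II-2,II-3,II-4,III-1,III-2]: 34 consistent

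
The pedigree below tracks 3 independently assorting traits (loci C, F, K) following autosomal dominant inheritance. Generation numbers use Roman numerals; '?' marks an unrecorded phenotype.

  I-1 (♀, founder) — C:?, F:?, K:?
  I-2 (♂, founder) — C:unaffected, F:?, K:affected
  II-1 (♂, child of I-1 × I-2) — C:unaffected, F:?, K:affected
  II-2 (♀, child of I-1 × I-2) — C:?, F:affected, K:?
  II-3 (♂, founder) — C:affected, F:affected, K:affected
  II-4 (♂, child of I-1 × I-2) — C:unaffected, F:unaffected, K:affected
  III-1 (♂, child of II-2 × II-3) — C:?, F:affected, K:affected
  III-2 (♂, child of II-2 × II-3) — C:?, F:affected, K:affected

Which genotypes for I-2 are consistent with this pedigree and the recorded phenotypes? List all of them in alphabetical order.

I-2 ∈ {cc Ff KK, cc Ff Kk, cc ff KK, cc ff Kk}

C/I-1 ? ·: cc|Cc
C/I-2 un ·: cc
C/II-1 un I-1×I-2: cc
C/II-2 ? I-1×I-2: cc|Cc
C/II-3 aff ·: Cc|CC
C/II-4 un I-1×I-2: cc
C/III-1 ? II-2×II-3: cc|Cc|CC
C/III-2 ? II-2×II-3: cc|Cc|CC
⇒ C over [I-1,I-2,II-1,II-2,II-3,II-4,III-1,III-2]: 23 consistent
F/I-1 ? ·: ff|Ff
F/I-2 ? ·: ff|Ff
F/II-1 ? I-1×I-2: ff|Ff|FF
F/II-2 aff I-1×I-2: Ff|FF
F/II-3 aff ·: Ff|FF
F/II-4 un I-1×I-2: ff
F/III-1 aff II-2×II-3: Ff|FF
F/III-2 aff II-2×II-3: Ff|FF
⇒ F over [I-1,I-2,II-1,II-2,II-3,II-4,III-1,III-2]: 71 consistent
K/I-1 ? ·: kk|Kk|KK
K/I-2 aff ·: Kk|KK
K/II-1 aff I-1×I-2: Kk|KK
K/II-2 ? I-1×I-2: kk|Kk|KK
K/II-3 aff ·: Kk|KK
K/II-4 aff I-1×I-2: Kk|KK
K/III-1 aff II-2×II-3: Kk|KK
K/III-2 aff II-2×II-3: Kk|KK
⇒ K over [I-1,I-2,II-1,II-2,II-3,II-4,III-1,III-2]: 187 consistent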